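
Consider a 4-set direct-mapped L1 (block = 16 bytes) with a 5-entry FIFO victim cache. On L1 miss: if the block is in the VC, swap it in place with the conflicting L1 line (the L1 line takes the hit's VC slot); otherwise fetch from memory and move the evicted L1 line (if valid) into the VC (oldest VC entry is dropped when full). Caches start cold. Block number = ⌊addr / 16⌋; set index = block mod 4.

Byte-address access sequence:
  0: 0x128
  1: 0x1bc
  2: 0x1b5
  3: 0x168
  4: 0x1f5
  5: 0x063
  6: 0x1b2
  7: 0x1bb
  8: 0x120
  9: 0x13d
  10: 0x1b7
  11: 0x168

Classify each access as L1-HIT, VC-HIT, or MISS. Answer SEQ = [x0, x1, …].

0: 0x128 (blk 18, set 2) → MISS  vc=[]
1: 0x1bc (blk 27, set 3) → MISS  vc=[]
2: 0x1b5 (blk 27, set 3) → L1-HIT  vc=[]
3: 0x168 (blk 22, set 2) → MISS  vc=[18]
4: 0x1f5 (blk 31, set 3) → MISS  vc=[18, 27]
5: 0x63 (blk 6, set 2) → MISS  vc=[18, 27, 22]
6: 0x1b2 (blk 27, set 3) → VC-HIT  vc=[18, 31, 22]
7: 0x1bb (blk 27, set 3) → L1-HIT  vc=[18, 31, 22]
8: 0x120 (blk 18, set 2) → VC-HIT  vc=[6, 31, 22]
9: 0x13d (blk 19, set 3) → MISS  vc=[6, 31, 22, 27]
10: 0x1b7 (blk 27, set 3) → VC-HIT  vc=[6, 31, 22, 19]
11: 0x168 (blk 22, set 2) → VC-HIT  vc=[6, 31, 18, 19]

SEQ = [MISS, MISS, L1-HIT, MISS, MISS, MISS, VC-HIT, L1-HIT, VC-HIT, MISS, VC-HIT, VC-HIT]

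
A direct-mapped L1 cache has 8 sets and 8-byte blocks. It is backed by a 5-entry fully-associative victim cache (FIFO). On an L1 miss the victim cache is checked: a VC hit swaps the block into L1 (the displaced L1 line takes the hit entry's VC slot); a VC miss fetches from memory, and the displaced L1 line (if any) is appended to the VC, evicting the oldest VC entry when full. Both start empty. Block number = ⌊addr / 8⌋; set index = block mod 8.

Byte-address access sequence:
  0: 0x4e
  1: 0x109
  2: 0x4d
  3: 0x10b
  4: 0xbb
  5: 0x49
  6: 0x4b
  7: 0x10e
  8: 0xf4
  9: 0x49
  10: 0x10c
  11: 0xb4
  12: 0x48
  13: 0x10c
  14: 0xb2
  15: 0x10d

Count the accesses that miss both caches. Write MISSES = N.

0: 0x4e (blk 9, set 1) → MISS  vc=[]
1: 0x109 (blk 33, set 1) → MISS  vc=[9]
2: 0x4d (blk 9, set 1) → VC-HIT  vc=[33]
3: 0x10b (blk 33, set 1) → VC-HIT  vc=[9]
4: 0xbb (blk 23, set 7) → MISS  vc=[9]
5: 0x49 (blk 9, set 1) → VC-HIT  vc=[33]
6: 0x4b (blk 9, set 1) → L1-HIT  vc=[33]
7: 0x10e (blk 33, set 1) → VC-HIT  vc=[9]
8: 0xf4 (blk 30, set 6) → MISS  vc=[9]
9: 0x49 (blk 9, set 1) → VC-HIT  vc=[33]
10: 0x10c (blk 33, set 1) → VC-HIT  vc=[9]
11: 0xb4 (blk 22, set 6) → MISS  vc=[9, 30]
12: 0x48 (blk 9, set 1) → VC-HIT  vc=[33, 30]
13: 0x10c (blk 33, set 1) → VC-HIT  vc=[9, 30]
14: 0xb2 (blk 22, set 6) → L1-HIT  vc=[9, 30]
15: 0x10d (blk 33, set 1) → L1-HIT  vc=[9, 30]

MISSES = 5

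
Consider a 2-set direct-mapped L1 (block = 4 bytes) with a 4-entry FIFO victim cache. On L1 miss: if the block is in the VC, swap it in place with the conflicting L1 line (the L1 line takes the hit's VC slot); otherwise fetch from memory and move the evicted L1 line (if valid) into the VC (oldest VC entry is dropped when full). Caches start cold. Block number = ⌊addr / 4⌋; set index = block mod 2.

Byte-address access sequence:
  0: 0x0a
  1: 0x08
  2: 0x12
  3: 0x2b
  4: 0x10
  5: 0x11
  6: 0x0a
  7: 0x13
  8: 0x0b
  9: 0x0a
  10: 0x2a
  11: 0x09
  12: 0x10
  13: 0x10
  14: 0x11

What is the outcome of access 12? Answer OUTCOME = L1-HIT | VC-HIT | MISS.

#0 0xa→b2/s0 MISS; vc=[]
#1 0x8→b2/s0 L1-HIT; vc=[]
#2 0x12→b4/s0 MISS; vc=[2]
#3 0x2b→b10/s0 MISS; vc=[2,4]
#4 0x10→b4/s0 VC-HIT; vc=[2,10]
#5 0x11→b4/s0 L1-HIT; vc=[2,10]
#6 0xa→b2/s0 VC-HIT; vc=[4,10]
#7 0x13→b4/s0 VC-HIT; vc=[2,10]
#8 0xb→b2/s0 VC-HIT; vc=[4,10]
#9 0xa→b2/s0 L1-HIT; vc=[4,10]
#10 0x2a→b10/s0 VC-HIT; vc=[4,2]
#11 0x9→b2/s0 VC-HIT; vc=[4,10]
#12 0x10→b4/s0 VC-HIT; vc=[2,10]
#13 0x10→b4/s0 L1-HIT; vc=[2,10]
#14 0x11→b4/s0 L1-HIT; vc=[2,10]

OUTCOME = VC-HIT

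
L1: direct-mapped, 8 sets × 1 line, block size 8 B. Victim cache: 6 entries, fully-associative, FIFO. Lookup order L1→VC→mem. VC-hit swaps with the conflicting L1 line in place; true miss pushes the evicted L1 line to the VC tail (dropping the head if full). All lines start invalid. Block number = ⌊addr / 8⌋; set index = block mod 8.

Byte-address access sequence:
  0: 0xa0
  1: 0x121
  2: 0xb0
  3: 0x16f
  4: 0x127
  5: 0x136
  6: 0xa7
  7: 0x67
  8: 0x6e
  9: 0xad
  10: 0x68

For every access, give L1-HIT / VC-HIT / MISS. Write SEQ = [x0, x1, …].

SEQ = [MISS, MISS, MISS, MISS, L1-HIT, MISS, VC-HIT, MISS, MISS, MISS, VC-HIT]

  [0] addr=0xa0 blk=20 s=4: MISS | VC []
  [1] addr=0x121 blk=36 s=4: MISS | VC [20]
  [2] addr=0xb0 blk=22 s=6: MISS | VC [20]
  [3] addr=0x16f blk=45 s=5: MISS | VC [20]
  [4] addr=0x127 blk=36 s=4: L1-HIT | VC [20]
  [5] addr=0x136 blk=38 s=6: MISS | VC [20, 22]
  [6] addr=0xa7 blk=20 s=4: VC-HIT | VC [36, 22]
  [7] addr=0x67 blk=12 s=4: MISS | VC [36, 22, 20]
  [8] addr=0x6e blk=13 s=5: MISS | VC [36, 22, 20, 45]
  [9] addr=0xad blk=21 s=5: MISS | VC [36, 22, 20, 45, 13]
  [10] addr=0x68 blk=13 s=5: VC-HIT | VC [36, 22, 20, 45, 21]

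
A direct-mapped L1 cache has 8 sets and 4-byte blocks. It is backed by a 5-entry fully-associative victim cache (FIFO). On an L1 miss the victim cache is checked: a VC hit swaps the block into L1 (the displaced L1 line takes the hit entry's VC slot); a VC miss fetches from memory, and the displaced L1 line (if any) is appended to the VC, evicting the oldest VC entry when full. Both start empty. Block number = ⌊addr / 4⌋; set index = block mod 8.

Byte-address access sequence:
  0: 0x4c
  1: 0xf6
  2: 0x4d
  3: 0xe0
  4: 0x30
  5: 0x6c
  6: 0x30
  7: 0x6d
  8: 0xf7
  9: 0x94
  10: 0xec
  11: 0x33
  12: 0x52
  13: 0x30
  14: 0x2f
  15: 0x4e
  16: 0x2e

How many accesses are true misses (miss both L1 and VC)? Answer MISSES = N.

  [0] addr=0x4c blk=19 s=3: MISS | VC []
  [1] addr=0xf6 blk=61 s=5: MISS | VC []
  [2] addr=0x4d blk=19 s=3: L1-HIT | VC []
  [3] addr=0xe0 blk=56 s=0: MISS | VC []
  [4] addr=0x30 blk=12 s=4: MISS | VC []
  [5] addr=0x6c blk=27 s=3: MISS | VC [19]
  [6] addr=0x30 blk=12 s=4: L1-HIT | VC [19]
  [7] addr=0x6d blk=27 s=3: L1-HIT | VC [19]
  [8] addr=0xf7 blk=61 s=5: L1-HIT | VC [19]
  [9] addr=0x94 blk=37 s=5: MISS | VC [19, 61]
  [10] addr=0xec blk=59 s=3: MISS | VC [19, 61, 27]
  [11] addr=0x33 blk=12 s=4: L1-HIT | VC [19, 61, 27]
  [12] addr=0x52 blk=20 s=4: MISS | VC [19, 61, 27, 12]
  [13] addr=0x30 blk=12 s=4: VC-HIT | VC [19, 61, 27, 20]
  [14] addr=0x2f blk=11 s=3: MISS | VC [19, 61, 27, 20, 59]
  [15] addr=0x4e blk=19 s=3: VC-HIT | VC [11, 61, 27, 20, 59]
  [16] addr=0x2e blk=11 s=3: VC-HIT | VC [19, 61, 27, 20, 59]

MISSES = 9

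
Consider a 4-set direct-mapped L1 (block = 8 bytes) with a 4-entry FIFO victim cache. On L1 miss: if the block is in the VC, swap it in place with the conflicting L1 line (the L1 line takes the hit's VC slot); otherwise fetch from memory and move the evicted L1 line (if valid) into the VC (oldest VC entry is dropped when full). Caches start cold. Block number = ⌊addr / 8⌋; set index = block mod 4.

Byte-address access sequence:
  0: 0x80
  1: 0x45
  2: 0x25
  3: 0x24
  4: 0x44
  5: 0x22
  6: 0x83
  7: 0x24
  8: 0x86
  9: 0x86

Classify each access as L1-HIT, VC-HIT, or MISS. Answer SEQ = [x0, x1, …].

SEQ = [MISS, MISS, MISS, L1-HIT, VC-HIT, VC-HIT, VC-HIT, VC-HIT, VC-HIT, L1-HIT]

#0 0x80→b16/s0 MISS; vc=[]
#1 0x45→b8/s0 MISS; vc=[16]
#2 0x25→b4/s0 MISS; vc=[16,8]
#3 0x24→b4/s0 L1-HIT; vc=[16,8]
#4 0x44→b8/s0 VC-HIT; vc=[16,4]
#5 0x22→b4/s0 VC-HIT; vc=[16,8]
#6 0x83→b16/s0 VC-HIT; vc=[4,8]
#7 0x24→b4/s0 VC-HIT; vc=[16,8]
#8 0x86→b16/s0 VC-HIT; vc=[4,8]
#9 0x86→b16/s0 L1-HIT; vc=[4,8]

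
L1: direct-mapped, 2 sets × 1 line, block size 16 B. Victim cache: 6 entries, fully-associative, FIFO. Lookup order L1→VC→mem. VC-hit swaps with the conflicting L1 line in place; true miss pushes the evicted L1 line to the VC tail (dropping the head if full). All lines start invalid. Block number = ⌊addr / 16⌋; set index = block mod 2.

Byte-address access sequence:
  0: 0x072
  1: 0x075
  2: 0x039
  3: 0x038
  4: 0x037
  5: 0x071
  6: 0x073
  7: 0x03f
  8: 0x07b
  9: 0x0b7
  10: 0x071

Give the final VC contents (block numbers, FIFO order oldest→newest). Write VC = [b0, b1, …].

#0 0x72→b7/s1 MISS; vc=[]
#1 0x75→b7/s1 L1-HIT; vc=[]
#2 0x39→b3/s1 MISS; vc=[7]
#3 0x38→b3/s1 L1-HIT; vc=[7]
#4 0x37→b3/s1 L1-HIT; vc=[7]
#5 0x71→b7/s1 VC-HIT; vc=[3]
#6 0x73→b7/s1 L1-HIT; vc=[3]
#7 0x3f→b3/s1 VC-HIT; vc=[7]
#8 0x7b→b7/s1 VC-HIT; vc=[3]
#9 0xb7→b11/s1 MISS; vc=[3,7]
#10 0x71→b7/s1 VC-HIT; vc=[3,11]

VC = [3, 11]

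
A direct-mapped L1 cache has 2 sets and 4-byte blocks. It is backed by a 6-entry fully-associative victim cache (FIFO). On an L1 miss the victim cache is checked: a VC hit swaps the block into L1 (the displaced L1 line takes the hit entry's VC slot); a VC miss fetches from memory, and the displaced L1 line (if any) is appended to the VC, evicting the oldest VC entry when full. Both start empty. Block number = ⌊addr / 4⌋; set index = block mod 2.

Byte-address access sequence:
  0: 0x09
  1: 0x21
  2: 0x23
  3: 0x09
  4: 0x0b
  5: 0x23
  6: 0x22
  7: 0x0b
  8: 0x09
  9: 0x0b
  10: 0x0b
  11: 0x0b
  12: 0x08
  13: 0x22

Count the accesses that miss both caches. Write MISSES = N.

0: 0x9 (blk 2, set 0) → MISS  vc=[]
1: 0x21 (blk 8, set 0) → MISS  vc=[2]
2: 0x23 (blk 8, set 0) → L1-HIT  vc=[2]
3: 0x9 (blk 2, set 0) → VC-HIT  vc=[8]
4: 0xb (blk 2, set 0) → L1-HIT  vc=[8]
5: 0x23 (blk 8, set 0) → VC-HIT  vc=[2]
6: 0x22 (blk 8, set 0) → L1-HIT  vc=[2]
7: 0xb (blk 2, set 0) → VC-HIT  vc=[8]
8: 0x9 (blk 2, set 0) → L1-HIT  vc=[8]
9: 0xb (blk 2, set 0) → L1-HIT  vc=[8]
10: 0xb (blk 2, set 0) → L1-HIT  vc=[8]
11: 0xb (blk 2, set 0) → L1-HIT  vc=[8]
12: 0x8 (blk 2, set 0) → L1-HIT  vc=[8]
13: 0x22 (blk 8, set 0) → VC-HIT  vc=[2]

MISSES = 2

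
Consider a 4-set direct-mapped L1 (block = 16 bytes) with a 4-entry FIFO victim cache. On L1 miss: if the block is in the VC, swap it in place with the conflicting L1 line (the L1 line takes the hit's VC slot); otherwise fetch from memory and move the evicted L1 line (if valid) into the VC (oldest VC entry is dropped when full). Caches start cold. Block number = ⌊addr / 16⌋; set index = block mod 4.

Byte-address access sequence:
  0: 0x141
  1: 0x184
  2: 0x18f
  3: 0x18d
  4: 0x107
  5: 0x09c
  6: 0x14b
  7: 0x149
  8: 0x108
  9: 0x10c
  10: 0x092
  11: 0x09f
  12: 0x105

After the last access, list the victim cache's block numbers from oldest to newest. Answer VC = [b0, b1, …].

  [0] addr=0x141 blk=20 s=0: MISS | VC []
  [1] addr=0x184 blk=24 s=0: MISS | VC [20]
  [2] addr=0x18f blk=24 s=0: L1-HIT | VC [20]
  [3] addr=0x18d blk=24 s=0: L1-HIT | VC [20]
  [4] addr=0x107 blk=16 s=0: MISS | VC [20, 24]
  [5] addr=0x9c blk=9 s=1: MISS | VC [20, 24]
  [6] addr=0x14b blk=20 s=0: VC-HIT | VC [16, 24]
  [7] addr=0x149 blk=20 s=0: L1-HIT | VC [16, 24]
  [8] addr=0x108 blk=16 s=0: VC-HIT | VC [20, 24]
  [9] addr=0x10c blk=16 s=0: L1-HIT | VC [20, 24]
  [10] addr=0x92 blk=9 s=1: L1-HIT | VC [20, 24]
  [11] addr=0x9f blk=9 s=1: L1-HIT | VC [20, 24]
  [12] addr=0x105 blk=16 s=0: L1-HIT | VC [20, 24]

VC = [20, 24]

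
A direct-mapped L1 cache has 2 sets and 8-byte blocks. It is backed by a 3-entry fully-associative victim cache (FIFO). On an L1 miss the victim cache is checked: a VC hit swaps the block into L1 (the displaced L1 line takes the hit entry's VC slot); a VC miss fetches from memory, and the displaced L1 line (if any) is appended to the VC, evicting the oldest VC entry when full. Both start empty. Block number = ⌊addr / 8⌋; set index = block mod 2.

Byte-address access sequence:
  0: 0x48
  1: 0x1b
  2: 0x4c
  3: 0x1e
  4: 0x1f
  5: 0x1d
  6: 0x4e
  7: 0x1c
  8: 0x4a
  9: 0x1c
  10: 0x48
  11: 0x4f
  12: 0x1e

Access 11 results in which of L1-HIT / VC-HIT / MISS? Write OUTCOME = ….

#0 0x48→b9/s1 MISS; vc=[]
#1 0x1b→b3/s1 MISS; vc=[9]
#2 0x4c→b9/s1 VC-HIT; vc=[3]
#3 0x1e→b3/s1 VC-HIT; vc=[9]
#4 0x1f→b3/s1 L1-HIT; vc=[9]
#5 0x1d→b3/s1 L1-HIT; vc=[9]
#6 0x4e→b9/s1 VC-HIT; vc=[3]
#7 0x1c→b3/s1 VC-HIT; vc=[9]
#8 0x4a→b9/s1 VC-HIT; vc=[3]
#9 0x1c→b3/s1 VC-HIT; vc=[9]
#10 0x48→b9/s1 VC-HIT; vc=[3]
#11 0x4f→b9/s1 L1-HIT; vc=[3]
#12 0x1e→b3/s1 VC-HIT; vc=[9]

OUTCOME = L1-HIT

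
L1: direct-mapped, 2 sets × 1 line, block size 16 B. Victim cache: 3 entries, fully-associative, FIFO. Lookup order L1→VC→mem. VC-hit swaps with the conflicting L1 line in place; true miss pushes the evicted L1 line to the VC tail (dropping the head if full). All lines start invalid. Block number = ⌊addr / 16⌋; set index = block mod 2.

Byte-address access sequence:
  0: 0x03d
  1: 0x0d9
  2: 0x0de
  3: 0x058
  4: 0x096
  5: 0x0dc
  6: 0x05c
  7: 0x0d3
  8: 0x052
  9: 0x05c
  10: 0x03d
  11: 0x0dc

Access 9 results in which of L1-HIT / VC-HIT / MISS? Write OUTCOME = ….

OUTCOME = L1-HIT

0: 0x3d (blk 3, set 1) → MISS  vc=[]
1: 0xd9 (blk 13, set 1) → MISS  vc=[3]
2: 0xde (blk 13, set 1) → L1-HIT  vc=[3]
3: 0x58 (blk 5, set 1) → MISS  vc=[3, 13]
4: 0x96 (blk 9, set 1) → MISS  vc=[3, 13, 5]
5: 0xdc (blk 13, set 1) → VC-HIT  vc=[3, 9, 5]
6: 0x5c (blk 5, set 1) → VC-HIT  vc=[3, 9, 13]
7: 0xd3 (blk 13, set 1) → VC-HIT  vc=[3, 9, 5]
8: 0x52 (blk 5, set 1) → VC-HIT  vc=[3, 9, 13]
9: 0x5c (blk 5, set 1) → L1-HIT  vc=[3, 9, 13]
10: 0x3d (blk 3, set 1) → VC-HIT  vc=[5, 9, 13]
11: 0xdc (blk 13, set 1) → VC-HIT  vc=[5, 9, 3]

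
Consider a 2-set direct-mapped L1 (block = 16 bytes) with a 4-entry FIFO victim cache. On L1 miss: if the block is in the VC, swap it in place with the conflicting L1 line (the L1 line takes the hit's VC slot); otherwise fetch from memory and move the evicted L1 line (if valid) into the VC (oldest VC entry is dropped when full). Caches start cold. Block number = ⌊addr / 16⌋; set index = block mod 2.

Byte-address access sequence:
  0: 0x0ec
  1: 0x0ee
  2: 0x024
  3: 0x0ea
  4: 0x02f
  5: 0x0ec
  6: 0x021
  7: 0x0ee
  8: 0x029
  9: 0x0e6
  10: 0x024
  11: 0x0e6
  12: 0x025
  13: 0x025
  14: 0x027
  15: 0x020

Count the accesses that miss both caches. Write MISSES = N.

  [0] addr=0xec blk=14 s=0: MISS | VC []
  [1] addr=0xee blk=14 s=0: L1-HIT | VC []
  [2] addr=0x24 blk=2 s=0: MISS | VC [14]
  [3] addr=0xea blk=14 s=0: VC-HIT | VC [2]
  [4] addr=0x2f blk=2 s=0: VC-HIT | VC [14]
  [5] addr=0xec blk=14 s=0: VC-HIT | VC [2]
  [6] addr=0x21 blk=2 s=0: VC-HIT | VC [14]
  [7] addr=0xee blk=14 s=0: VC-HIT | VC [2]
  [8] addr=0x29 blk=2 s=0: VC-HIT | VC [14]
  [9] addr=0xe6 blk=14 s=0: VC-HIT | VC [2]
  [10] addr=0x24 blk=2 s=0: VC-HIT | VC [14]
  [11] addr=0xe6 blk=14 s=0: VC-HIT | VC [2]
  [12] addr=0x25 blk=2 s=0: VC-HIT | VC [14]
  [13] addr=0x25 blk=2 s=0: L1-HIT | VC [14]
  [14] addr=0x27 blk=2 s=0: L1-HIT | VC [14]
  [15] addr=0x20 blk=2 s=0: L1-HIT | VC [14]

MISSES = 2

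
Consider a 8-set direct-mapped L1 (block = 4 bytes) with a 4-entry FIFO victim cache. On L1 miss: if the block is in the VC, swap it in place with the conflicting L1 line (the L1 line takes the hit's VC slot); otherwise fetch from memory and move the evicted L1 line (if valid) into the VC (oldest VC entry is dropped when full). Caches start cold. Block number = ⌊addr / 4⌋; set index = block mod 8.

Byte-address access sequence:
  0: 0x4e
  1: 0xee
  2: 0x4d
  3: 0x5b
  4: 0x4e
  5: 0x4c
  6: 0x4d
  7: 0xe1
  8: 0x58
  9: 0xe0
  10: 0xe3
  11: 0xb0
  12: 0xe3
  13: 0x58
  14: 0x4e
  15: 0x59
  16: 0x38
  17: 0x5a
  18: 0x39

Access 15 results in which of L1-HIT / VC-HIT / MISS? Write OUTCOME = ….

OUTCOME = L1-HIT

#0 0x4e→b19/s3 MISS; vc=[]
#1 0xee→b59/s3 MISS; vc=[19]
#2 0x4d→b19/s3 VC-HIT; vc=[59]
#3 0x5b→b22/s6 MISS; vc=[59]
#4 0x4e→b19/s3 L1-HIT; vc=[59]
#5 0x4c→b19/s3 L1-HIT; vc=[59]
#6 0x4d→b19/s3 L1-HIT; vc=[59]
#7 0xe1→b56/s0 MISS; vc=[59]
#8 0x58→b22/s6 L1-HIT; vc=[59]
#9 0xe0→b56/s0 L1-HIT; vc=[59]
#10 0xe3→b56/s0 L1-HIT; vc=[59]
#11 0xb0→b44/s4 MISS; vc=[59]
#12 0xe3→b56/s0 L1-HIT; vc=[59]
#13 0x58→b22/s6 L1-HIT; vc=[59]
#14 0x4e→b19/s3 L1-HIT; vc=[59]
#15 0x59→b22/s6 L1-HIT; vc=[59]
#16 0x38→b14/s6 MISS; vc=[59,22]
#17 0x5a→b22/s6 VC-HIT; vc=[59,14]
#18 0x39→b14/s6 VC-HIT; vc=[59,22]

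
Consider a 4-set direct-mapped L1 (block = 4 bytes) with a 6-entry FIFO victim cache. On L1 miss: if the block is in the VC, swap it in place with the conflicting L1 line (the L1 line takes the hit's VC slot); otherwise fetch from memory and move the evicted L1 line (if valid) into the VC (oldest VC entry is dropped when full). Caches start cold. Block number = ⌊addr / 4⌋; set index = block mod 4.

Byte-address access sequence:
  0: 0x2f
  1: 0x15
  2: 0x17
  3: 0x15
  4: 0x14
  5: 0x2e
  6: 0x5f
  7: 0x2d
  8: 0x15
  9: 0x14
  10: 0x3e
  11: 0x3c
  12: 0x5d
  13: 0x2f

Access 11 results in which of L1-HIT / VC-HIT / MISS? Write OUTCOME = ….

OUTCOME = L1-HIT

#0 0x2f→b11/s3 MISS; vc=[]
#1 0x15→b5/s1 MISS; vc=[]
#2 0x17→b5/s1 L1-HIT; vc=[]
#3 0x15→b5/s1 L1-HIT; vc=[]
#4 0x14→b5/s1 L1-HIT; vc=[]
#5 0x2e→b11/s3 L1-HIT; vc=[]
#6 0x5f→b23/s3 MISS; vc=[11]
#7 0x2d→b11/s3 VC-HIT; vc=[23]
#8 0x15→b5/s1 L1-HIT; vc=[23]
#9 0x14→b5/s1 L1-HIT; vc=[23]
#10 0x3e→b15/s3 MISS; vc=[23,11]
#11 0x3c→b15/s3 L1-HIT; vc=[23,11]
#12 0x5d→b23/s3 VC-HIT; vc=[15,11]
#13 0x2f→b11/s3 VC-HIT; vc=[15,23]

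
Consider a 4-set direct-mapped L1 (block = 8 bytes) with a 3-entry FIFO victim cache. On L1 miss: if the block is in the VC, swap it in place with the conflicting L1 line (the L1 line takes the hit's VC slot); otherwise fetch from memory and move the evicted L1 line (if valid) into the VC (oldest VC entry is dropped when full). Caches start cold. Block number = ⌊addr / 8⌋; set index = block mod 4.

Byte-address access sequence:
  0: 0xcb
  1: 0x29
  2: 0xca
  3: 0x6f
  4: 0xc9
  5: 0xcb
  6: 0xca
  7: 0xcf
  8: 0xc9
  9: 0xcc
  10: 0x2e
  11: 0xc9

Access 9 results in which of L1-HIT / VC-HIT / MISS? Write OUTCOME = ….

OUTCOME = L1-HIT

0: 0xcb (blk 25, set 1) → MISS  vc=[]
1: 0x29 (blk 5, set 1) → MISS  vc=[25]
2: 0xca (blk 25, set 1) → VC-HIT  vc=[5]
3: 0x6f (blk 13, set 1) → MISS  vc=[5, 25]
4: 0xc9 (blk 25, set 1) → VC-HIT  vc=[5, 13]
5: 0xcb (blk 25, set 1) → L1-HIT  vc=[5, 13]
6: 0xca (blk 25, set 1) → L1-HIT  vc=[5, 13]
7: 0xcf (blk 25, set 1) → L1-HIT  vc=[5, 13]
8: 0xc9 (blk 25, set 1) → L1-HIT  vc=[5, 13]
9: 0xcc (blk 25, set 1) → L1-HIT  vc=[5, 13]
10: 0x2e (blk 5, set 1) → VC-HIT  vc=[25, 13]
11: 0xc9 (blk 25, set 1) → VC-HIT  vc=[5, 13]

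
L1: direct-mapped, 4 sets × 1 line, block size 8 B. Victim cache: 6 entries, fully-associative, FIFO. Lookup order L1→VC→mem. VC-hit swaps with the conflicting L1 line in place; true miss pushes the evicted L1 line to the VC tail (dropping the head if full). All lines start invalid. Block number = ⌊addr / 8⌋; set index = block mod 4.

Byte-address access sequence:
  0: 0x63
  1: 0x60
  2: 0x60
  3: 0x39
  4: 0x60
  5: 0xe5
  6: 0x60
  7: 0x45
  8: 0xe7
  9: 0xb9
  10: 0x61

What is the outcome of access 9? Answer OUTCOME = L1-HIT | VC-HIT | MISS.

#0 0x63→b12/s0 MISS; vc=[]
#1 0x60→b12/s0 L1-HIT; vc=[]
#2 0x60→b12/s0 L1-HIT; vc=[]
#3 0x39→b7/s3 MISS; vc=[]
#4 0x60→b12/s0 L1-HIT; vc=[]
#5 0xe5→b28/s0 MISS; vc=[12]
#6 0x60→b12/s0 VC-HIT; vc=[28]
#7 0x45→b8/s0 MISS; vc=[28,12]
#8 0xe7→b28/s0 VC-HIT; vc=[8,12]
#9 0xb9→b23/s3 MISS; vc=[8,12,7]
#10 0x61→b12/s0 VC-HIT; vc=[8,28,7]

OUTCOME = MISS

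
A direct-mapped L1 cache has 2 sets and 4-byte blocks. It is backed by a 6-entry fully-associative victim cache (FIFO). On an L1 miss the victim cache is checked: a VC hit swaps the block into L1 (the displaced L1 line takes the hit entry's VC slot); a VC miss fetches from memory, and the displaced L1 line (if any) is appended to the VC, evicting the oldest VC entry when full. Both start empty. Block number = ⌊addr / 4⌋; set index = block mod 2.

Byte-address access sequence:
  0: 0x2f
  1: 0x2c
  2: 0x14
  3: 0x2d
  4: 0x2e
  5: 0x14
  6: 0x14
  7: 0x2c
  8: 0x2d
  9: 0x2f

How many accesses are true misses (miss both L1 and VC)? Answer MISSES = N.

#0 0x2f→b11/s1 MISS; vc=[]
#1 0x2c→b11/s1 L1-HIT; vc=[]
#2 0x14→b5/s1 MISS; vc=[11]
#3 0x2d→b11/s1 VC-HIT; vc=[5]
#4 0x2e→b11/s1 L1-HIT; vc=[5]
#5 0x14→b5/s1 VC-HIT; vc=[11]
#6 0x14→b5/s1 L1-HIT; vc=[11]
#7 0x2c→b11/s1 VC-HIT; vc=[5]
#8 0x2d→b11/s1 L1-HIT; vc=[5]
#9 0x2f→b11/s1 L1-HIT; vc=[5]

MISSES = 2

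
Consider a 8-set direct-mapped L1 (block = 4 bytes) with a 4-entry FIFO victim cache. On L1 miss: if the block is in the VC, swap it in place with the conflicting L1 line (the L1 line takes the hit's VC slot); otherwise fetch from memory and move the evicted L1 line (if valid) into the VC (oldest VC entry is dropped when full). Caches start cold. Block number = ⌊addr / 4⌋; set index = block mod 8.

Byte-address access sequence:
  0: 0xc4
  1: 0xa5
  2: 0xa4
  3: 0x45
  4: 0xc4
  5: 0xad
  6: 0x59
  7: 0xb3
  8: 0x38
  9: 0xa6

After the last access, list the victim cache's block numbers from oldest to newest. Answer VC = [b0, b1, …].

VC = [17, 49, 22]

  [0] addr=0xc4 blk=49 s=1: MISS | VC []
  [1] addr=0xa5 blk=41 s=1: MISS | VC [49]
  [2] addr=0xa4 blk=41 s=1: L1-HIT | VC [49]
  [3] addr=0x45 blk=17 s=1: MISS | VC [49, 41]
  [4] addr=0xc4 blk=49 s=1: VC-HIT | VC [17, 41]
  [5] addr=0xad blk=43 s=3: MISS | VC [17, 41]
  [6] addr=0x59 blk=22 s=6: MISS | VC [17, 41]
  [7] addr=0xb3 blk=44 s=4: MISS | VC [17, 41]
  [8] addr=0x38 blk=14 s=6: MISS | VC [17, 41, 22]
  [9] addr=0xa6 blk=41 s=1: VC-HIT | VC [17, 49, 22]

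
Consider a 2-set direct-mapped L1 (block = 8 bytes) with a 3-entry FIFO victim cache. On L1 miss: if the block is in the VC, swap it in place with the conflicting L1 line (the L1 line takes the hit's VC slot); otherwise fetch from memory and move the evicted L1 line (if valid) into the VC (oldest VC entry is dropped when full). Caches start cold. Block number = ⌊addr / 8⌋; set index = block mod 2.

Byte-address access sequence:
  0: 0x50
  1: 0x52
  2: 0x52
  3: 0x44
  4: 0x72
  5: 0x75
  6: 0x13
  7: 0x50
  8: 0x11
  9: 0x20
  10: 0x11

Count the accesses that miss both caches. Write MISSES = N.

0: 0x50 (blk 10, set 0) → MISS  vc=[]
1: 0x52 (blk 10, set 0) → L1-HIT  vc=[]
2: 0x52 (blk 10, set 0) → L1-HIT  vc=[]
3: 0x44 (blk 8, set 0) → MISS  vc=[10]
4: 0x72 (blk 14, set 0) → MISS  vc=[10, 8]
5: 0x75 (blk 14, set 0) → L1-HIT  vc=[10, 8]
6: 0x13 (blk 2, set 0) → MISS  vc=[10, 8, 14]
7: 0x50 (blk 10, set 0) → VC-HIT  vc=[2, 8, 14]
8: 0x11 (blk 2, set 0) → VC-HIT  vc=[10, 8, 14]
9: 0x20 (blk 4, set 0) → MISS  vc=[8, 14, 2]
10: 0x11 (blk 2, set 0) → VC-HIT  vc=[8, 14, 4]

MISSES = 5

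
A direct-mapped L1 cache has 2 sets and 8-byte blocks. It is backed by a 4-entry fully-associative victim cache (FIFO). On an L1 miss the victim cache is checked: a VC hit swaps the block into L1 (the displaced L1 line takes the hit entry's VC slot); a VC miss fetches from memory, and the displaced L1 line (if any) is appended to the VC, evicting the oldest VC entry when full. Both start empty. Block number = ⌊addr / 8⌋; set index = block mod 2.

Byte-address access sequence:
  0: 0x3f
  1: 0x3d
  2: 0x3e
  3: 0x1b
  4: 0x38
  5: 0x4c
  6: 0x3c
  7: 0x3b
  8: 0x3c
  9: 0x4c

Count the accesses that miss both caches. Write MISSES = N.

MISSES = 3

#0 0x3f→b7/s1 MISS; vc=[]
#1 0x3d→b7/s1 L1-HIT; vc=[]
#2 0x3e→b7/s1 L1-HIT; vc=[]
#3 0x1b→b3/s1 MISS; vc=[7]
#4 0x38→b7/s1 VC-HIT; vc=[3]
#5 0x4c→b9/s1 MISS; vc=[3,7]
#6 0x3c→b7/s1 VC-HIT; vc=[3,9]
#7 0x3b→b7/s1 L1-HIT; vc=[3,9]
#8 0x3c→b7/s1 L1-HIT; vc=[3,9]
#9 0x4c→b9/s1 VC-HIT; vc=[3,7]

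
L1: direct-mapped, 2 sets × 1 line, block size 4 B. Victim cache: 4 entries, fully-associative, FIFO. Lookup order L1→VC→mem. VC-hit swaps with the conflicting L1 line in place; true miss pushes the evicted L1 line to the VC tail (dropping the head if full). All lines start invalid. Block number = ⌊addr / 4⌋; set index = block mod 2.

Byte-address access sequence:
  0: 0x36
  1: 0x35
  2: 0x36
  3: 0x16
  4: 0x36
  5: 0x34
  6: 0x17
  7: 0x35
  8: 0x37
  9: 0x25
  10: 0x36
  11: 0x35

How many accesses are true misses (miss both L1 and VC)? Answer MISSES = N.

MISSES = 3

#0 0x36→b13/s1 MISS; vc=[]
#1 0x35→b13/s1 L1-HIT; vc=[]
#2 0x36→b13/s1 L1-HIT; vc=[]
#3 0x16→b5/s1 MISS; vc=[13]
#4 0x36→b13/s1 VC-HIT; vc=[5]
#5 0x34→b13/s1 L1-HIT; vc=[5]
#6 0x17→b5/s1 VC-HIT; vc=[13]
#7 0x35→b13/s1 VC-HIT; vc=[5]
#8 0x37→b13/s1 L1-HIT; vc=[5]
#9 0x25→b9/s1 MISS; vc=[5,13]
#10 0x36→b13/s1 VC-HIT; vc=[5,9]
#11 0x35→b13/s1 L1-HIT; vc=[5,9]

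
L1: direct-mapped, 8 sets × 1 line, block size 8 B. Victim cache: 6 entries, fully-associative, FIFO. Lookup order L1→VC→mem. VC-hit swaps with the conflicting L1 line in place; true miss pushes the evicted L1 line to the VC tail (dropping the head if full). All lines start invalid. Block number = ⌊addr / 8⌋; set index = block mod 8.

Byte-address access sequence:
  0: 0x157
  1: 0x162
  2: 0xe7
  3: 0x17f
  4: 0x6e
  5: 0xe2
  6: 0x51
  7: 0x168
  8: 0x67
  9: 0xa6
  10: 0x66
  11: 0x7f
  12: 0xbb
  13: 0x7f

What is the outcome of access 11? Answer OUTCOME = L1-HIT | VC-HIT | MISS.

OUTCOME = MISS

  [0] addr=0x157 blk=42 s=2: MISS | VC []
  [1] addr=0x162 blk=44 s=4: MISS | VC []
  [2] addr=0xe7 blk=28 s=4: MISS | VC [44]
  [3] addr=0x17f blk=47 s=7: MISS | VC [44]
  [4] addr=0x6e blk=13 s=5: MISS | VC [44]
  [5] addr=0xe2 blk=28 s=4: L1-HIT | VC [44]
  [6] addr=0x51 blk=10 s=2: MISS | VC [44, 42]
  [7] addr=0x168 blk=45 s=5: MISS | VC [44, 42, 13]
  [8] addr=0x67 blk=12 s=4: MISS | VC [44, 42, 13, 28]
  [9] addr=0xa6 blk=20 s=4: MISS | VC [44, 42, 13, 28, 12]
  [10] addr=0x66 blk=12 s=4: VC-HIT | VC [44, 42, 13, 28, 20]
  [11] addr=0x7f blk=15 s=7: MISS | VC [44, 42, 13, 28, 20, 47]
  [12] addr=0xbb blk=23 s=7: MISS | VC [42, 13, 28, 20, 47, 15]
  [13] addr=0x7f blk=15 s=7: VC-HIT | VC [42, 13, 28, 20, 47, 23]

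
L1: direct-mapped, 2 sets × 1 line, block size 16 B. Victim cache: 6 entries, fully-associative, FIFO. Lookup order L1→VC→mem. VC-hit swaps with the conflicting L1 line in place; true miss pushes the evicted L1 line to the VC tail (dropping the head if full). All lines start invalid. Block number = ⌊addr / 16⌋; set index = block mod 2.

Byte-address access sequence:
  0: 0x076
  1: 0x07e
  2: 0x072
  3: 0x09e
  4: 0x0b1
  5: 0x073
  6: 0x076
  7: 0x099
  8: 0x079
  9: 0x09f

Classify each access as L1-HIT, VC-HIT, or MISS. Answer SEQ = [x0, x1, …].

0: 0x76 (blk 7, set 1) → MISS  vc=[]
1: 0x7e (blk 7, set 1) → L1-HIT  vc=[]
2: 0x72 (blk 7, set 1) → L1-HIT  vc=[]
3: 0x9e (blk 9, set 1) → MISS  vc=[7]
4: 0xb1 (blk 11, set 1) → MISS  vc=[7, 9]
5: 0x73 (blk 7, set 1) → VC-HIT  vc=[11, 9]
6: 0x76 (blk 7, set 1) → L1-HIT  vc=[11, 9]
7: 0x99 (blk 9, set 1) → VC-HIT  vc=[11, 7]
8: 0x79 (blk 7, set 1) → VC-HIT  vc=[11, 9]
9: 0x9f (blk 9, set 1) → VC-HIT  vc=[11, 7]

SEQ = [MISS, L1-HIT, L1-HIT, MISS, MISS, VC-HIT, L1-HIT, VC-HIT, VC-HIT, VC-HIT]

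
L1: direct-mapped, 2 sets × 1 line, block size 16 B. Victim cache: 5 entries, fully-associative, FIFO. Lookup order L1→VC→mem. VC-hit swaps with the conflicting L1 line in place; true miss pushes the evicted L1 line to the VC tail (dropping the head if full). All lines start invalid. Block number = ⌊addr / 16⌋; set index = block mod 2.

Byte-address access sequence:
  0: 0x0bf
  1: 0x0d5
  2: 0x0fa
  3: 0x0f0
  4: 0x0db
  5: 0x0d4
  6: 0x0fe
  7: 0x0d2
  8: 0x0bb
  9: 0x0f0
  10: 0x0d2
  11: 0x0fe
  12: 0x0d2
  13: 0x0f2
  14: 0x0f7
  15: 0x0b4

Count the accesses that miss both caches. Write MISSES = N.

MISSES = 3

#0 0xbf→b11/s1 MISS; vc=[]
#1 0xd5→b13/s1 MISS; vc=[11]
#2 0xfa→b15/s1 MISS; vc=[11,13]
#3 0xf0→b15/s1 L1-HIT; vc=[11,13]
#4 0xdb→b13/s1 VC-HIT; vc=[11,15]
#5 0xd4→b13/s1 L1-HIT; vc=[11,15]
#6 0xfe→b15/s1 VC-HIT; vc=[11,13]
#7 0xd2→b13/s1 VC-HIT; vc=[11,15]
#8 0xbb→b11/s1 VC-HIT; vc=[13,15]
#9 0xf0→b15/s1 VC-HIT; vc=[13,11]
#10 0xd2→b13/s1 VC-HIT; vc=[15,11]
#11 0xfe→b15/s1 VC-HIT; vc=[13,11]
#12 0xd2→b13/s1 VC-HIT; vc=[15,11]
#13 0xf2→b15/s1 VC-HIT; vc=[13,11]
#14 0xf7→b15/s1 L1-HIT; vc=[13,11]
#15 0xb4→b11/s1 VC-HIT; vc=[13,15]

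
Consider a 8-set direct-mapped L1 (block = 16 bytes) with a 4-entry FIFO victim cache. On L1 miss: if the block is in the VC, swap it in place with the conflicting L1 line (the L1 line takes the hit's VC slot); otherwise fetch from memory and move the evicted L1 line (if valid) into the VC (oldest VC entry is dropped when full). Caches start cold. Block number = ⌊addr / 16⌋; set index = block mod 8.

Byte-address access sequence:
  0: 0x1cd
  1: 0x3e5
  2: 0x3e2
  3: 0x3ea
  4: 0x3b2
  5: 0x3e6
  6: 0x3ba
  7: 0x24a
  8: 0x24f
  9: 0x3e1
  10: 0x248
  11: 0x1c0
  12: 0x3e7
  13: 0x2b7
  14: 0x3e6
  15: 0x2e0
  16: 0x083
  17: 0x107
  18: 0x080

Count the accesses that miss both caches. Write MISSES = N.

MISSES = 8

  [0] addr=0x1cd blk=28 s=4: MISS | VC []
  [1] addr=0x3e5 blk=62 s=6: MISS | VC []
  [2] addr=0x3e2 blk=62 s=6: L1-HIT | VC []
  [3] addr=0x3ea blk=62 s=6: L1-HIT | VC []
  [4] addr=0x3b2 blk=59 s=3: MISS | VC []
  [5] addr=0x3e6 blk=62 s=6: L1-HIT | VC []
  [6] addr=0x3ba blk=59 s=3: L1-HIT | VC []
  [7] addr=0x24a blk=36 s=4: MISS | VC [28]
  [8] addr=0x24f blk=36 s=4: L1-HIT | VC [28]
  [9] addr=0x3e1 blk=62 s=6: L1-HIT | VC [28]
  [10] addr=0x248 blk=36 s=4: L1-HIT | VC [28]
  [11] addr=0x1c0 blk=28 s=4: VC-HIT | VC [36]
  [12] addr=0x3e7 blk=62 s=6: L1-HIT | VC [36]
  [13] addr=0x2b7 blk=43 s=3: MISS | VC [36, 59]
  [14] addr=0x3e6 blk=62 s=6: L1-HIT | VC [36, 59]
  [15] addr=0x2e0 blk=46 s=6: MISS | VC [36, 59, 62]
  [16] addr=0x83 blk=8 s=0: MISS | VC [36, 59, 62]
  [17] addr=0x107 blk=16 s=0: MISS | VC [36, 59, 62, 8]
  [18] addr=0x80 blk=8 s=0: VC-HIT | VC [36, 59, 62, 16]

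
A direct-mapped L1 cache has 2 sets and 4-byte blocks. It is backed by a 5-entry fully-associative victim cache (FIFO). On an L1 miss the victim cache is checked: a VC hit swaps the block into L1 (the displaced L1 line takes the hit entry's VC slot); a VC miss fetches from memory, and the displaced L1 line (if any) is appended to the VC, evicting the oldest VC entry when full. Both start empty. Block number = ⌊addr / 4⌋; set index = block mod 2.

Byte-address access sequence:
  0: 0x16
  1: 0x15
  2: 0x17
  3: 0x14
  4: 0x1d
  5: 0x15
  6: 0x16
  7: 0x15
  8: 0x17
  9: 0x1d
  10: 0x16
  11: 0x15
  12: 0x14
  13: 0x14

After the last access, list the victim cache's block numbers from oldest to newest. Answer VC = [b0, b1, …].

VC = [7]

0: 0x16 (blk 5, set 1) → MISS  vc=[]
1: 0x15 (blk 5, set 1) → L1-HIT  vc=[]
2: 0x17 (blk 5, set 1) → L1-HIT  vc=[]
3: 0x14 (blk 5, set 1) → L1-HIT  vc=[]
4: 0x1d (blk 7, set 1) → MISS  vc=[5]
5: 0x15 (blk 5, set 1) → VC-HIT  vc=[7]
6: 0x16 (blk 5, set 1) → L1-HIT  vc=[7]
7: 0x15 (blk 5, set 1) → L1-HIT  vc=[7]
8: 0x17 (blk 5, set 1) → L1-HIT  vc=[7]
9: 0x1d (blk 7, set 1) → VC-HIT  vc=[5]
10: 0x16 (blk 5, set 1) → VC-HIT  vc=[7]
11: 0x15 (blk 5, set 1) → L1-HIT  vc=[7]
12: 0x14 (blk 5, set 1) → L1-HIT  vc=[7]
13: 0x14 (blk 5, set 1) → L1-HIT  vc=[7]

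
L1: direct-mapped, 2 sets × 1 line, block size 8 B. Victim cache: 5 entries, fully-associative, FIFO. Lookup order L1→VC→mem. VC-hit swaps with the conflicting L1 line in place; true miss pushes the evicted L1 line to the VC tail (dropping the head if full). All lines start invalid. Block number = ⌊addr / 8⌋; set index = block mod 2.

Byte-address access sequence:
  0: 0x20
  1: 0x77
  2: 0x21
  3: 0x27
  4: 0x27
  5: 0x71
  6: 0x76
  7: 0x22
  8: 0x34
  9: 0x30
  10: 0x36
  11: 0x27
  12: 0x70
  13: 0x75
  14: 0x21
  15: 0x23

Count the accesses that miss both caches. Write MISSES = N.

0: 0x20 (blk 4, set 0) → MISS  vc=[]
1: 0x77 (blk 14, set 0) → MISS  vc=[4]
2: 0x21 (blk 4, set 0) → VC-HIT  vc=[14]
3: 0x27 (blk 4, set 0) → L1-HIT  vc=[14]
4: 0x27 (blk 4, set 0) → L1-HIT  vc=[14]
5: 0x71 (blk 14, set 0) → VC-HIT  vc=[4]
6: 0x76 (blk 14, set 0) → L1-HIT  vc=[4]
7: 0x22 (blk 4, set 0) → VC-HIT  vc=[14]
8: 0x34 (blk 6, set 0) → MISS  vc=[14, 4]
9: 0x30 (blk 6, set 0) → L1-HIT  vc=[14, 4]
10: 0x36 (blk 6, set 0) → L1-HIT  vc=[14, 4]
11: 0x27 (blk 4, set 0) → VC-HIT  vc=[14, 6]
12: 0x70 (blk 14, set 0) → VC-HIT  vc=[4, 6]
13: 0x75 (blk 14, set 0) → L1-HIT  vc=[4, 6]
14: 0x21 (blk 4, set 0) → VC-HIT  vc=[14, 6]
15: 0x23 (blk 4, set 0) → L1-HIT  vc=[14, 6]

MISSES = 3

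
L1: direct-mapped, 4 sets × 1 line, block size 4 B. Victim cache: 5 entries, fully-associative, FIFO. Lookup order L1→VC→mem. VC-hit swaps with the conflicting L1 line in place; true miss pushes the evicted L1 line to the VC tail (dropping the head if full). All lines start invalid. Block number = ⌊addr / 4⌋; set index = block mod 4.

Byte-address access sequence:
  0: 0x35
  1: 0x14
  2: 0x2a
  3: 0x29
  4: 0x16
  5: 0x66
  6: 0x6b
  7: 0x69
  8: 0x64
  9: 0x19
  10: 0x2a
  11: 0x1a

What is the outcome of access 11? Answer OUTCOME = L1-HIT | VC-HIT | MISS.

OUTCOME = VC-HIT

0: 0x35 (blk 13, set 1) → MISS  vc=[]
1: 0x14 (blk 5, set 1) → MISS  vc=[13]
2: 0x2a (blk 10, set 2) → MISS  vc=[13]
3: 0x29 (blk 10, set 2) → L1-HIT  vc=[13]
4: 0x16 (blk 5, set 1) → L1-HIT  vc=[13]
5: 0x66 (blk 25, set 1) → MISS  vc=[13, 5]
6: 0x6b (blk 26, set 2) → MISS  vc=[13, 5, 10]
7: 0x69 (blk 26, set 2) → L1-HIT  vc=[13, 5, 10]
8: 0x64 (blk 25, set 1) → L1-HIT  vc=[13, 5, 10]
9: 0x19 (blk 6, set 2) → MISS  vc=[13, 5, 10, 26]
10: 0x2a (blk 10, set 2) → VC-HIT  vc=[13, 5, 6, 26]
11: 0x1a (blk 6, set 2) → VC-HIT  vc=[13, 5, 10, 26]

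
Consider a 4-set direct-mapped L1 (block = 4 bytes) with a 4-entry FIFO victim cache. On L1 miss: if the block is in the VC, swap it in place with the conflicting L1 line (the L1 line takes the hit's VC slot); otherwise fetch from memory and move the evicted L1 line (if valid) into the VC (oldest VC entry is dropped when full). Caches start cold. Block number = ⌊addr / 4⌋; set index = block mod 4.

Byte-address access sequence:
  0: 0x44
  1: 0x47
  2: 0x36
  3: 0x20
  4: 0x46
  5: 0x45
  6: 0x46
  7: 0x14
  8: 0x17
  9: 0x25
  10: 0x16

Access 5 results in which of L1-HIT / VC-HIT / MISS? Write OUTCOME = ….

OUTCOME = L1-HIT

#0 0x44→b17/s1 MISS; vc=[]
#1 0x47→b17/s1 L1-HIT; vc=[]
#2 0x36→b13/s1 MISS; vc=[17]
#3 0x20→b8/s0 MISS; vc=[17]
#4 0x46→b17/s1 VC-HIT; vc=[13]
#5 0x45→b17/s1 L1-HIT; vc=[13]
#6 0x46→b17/s1 L1-HIT; vc=[13]
#7 0x14→b5/s1 MISS; vc=[13,17]
#8 0x17→b5/s1 L1-HIT; vc=[13,17]
#9 0x25→b9/s1 MISS; vc=[13,17,5]
#10 0x16→b5/s1 VC-HIT; vc=[13,17,9]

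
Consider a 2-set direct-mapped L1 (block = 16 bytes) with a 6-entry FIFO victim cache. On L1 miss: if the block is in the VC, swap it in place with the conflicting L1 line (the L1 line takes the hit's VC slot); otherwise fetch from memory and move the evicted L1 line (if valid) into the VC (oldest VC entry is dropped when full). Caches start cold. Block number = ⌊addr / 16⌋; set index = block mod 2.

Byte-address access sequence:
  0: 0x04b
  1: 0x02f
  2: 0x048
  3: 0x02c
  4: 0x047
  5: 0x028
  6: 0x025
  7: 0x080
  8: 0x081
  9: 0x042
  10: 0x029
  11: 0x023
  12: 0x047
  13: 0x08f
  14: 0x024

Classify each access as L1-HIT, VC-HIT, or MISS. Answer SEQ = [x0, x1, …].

#0 0x4b→b4/s0 MISS; vc=[]
#1 0x2f→b2/s0 MISS; vc=[4]
#2 0x48→b4/s0 VC-HIT; vc=[2]
#3 0x2c→b2/s0 VC-HIT; vc=[4]
#4 0x47→b4/s0 VC-HIT; vc=[2]
#5 0x28→b2/s0 VC-HIT; vc=[4]
#6 0x25→b2/s0 L1-HIT; vc=[4]
#7 0x80→b8/s0 MISS; vc=[4,2]
#8 0x81→b8/s0 L1-HIT; vc=[4,2]
#9 0x42→b4/s0 VC-HIT; vc=[8,2]
#10 0x29→b2/s0 VC-HIT; vc=[8,4]
#11 0x23→b2/s0 L1-HIT; vc=[8,4]
#12 0x47→b4/s0 VC-HIT; vc=[8,2]
#13 0x8f→b8/s0 VC-HIT; vc=[4,2]
#14 0x24→b2/s0 VC-HIT; vc=[4,8]

SEQ = [MISS, MISS, VC-HIT, VC-HIT, VC-HIT, VC-HIT, L1-HIT, MISS, L1-HIT, VC-HIT, VC-HIT, L1-HIT, VC-HIT, VC-HIT, VC-HIT]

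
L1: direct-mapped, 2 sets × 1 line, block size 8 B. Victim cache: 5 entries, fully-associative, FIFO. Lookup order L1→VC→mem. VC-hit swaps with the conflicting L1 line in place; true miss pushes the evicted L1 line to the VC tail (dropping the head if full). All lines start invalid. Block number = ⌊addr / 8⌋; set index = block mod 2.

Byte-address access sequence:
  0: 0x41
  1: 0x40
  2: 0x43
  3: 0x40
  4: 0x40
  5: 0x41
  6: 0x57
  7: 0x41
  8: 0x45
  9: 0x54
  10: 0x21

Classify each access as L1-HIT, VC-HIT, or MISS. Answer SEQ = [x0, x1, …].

#0 0x41→b8/s0 MISS; vc=[]
#1 0x40→b8/s0 L1-HIT; vc=[]
#2 0x43→b8/s0 L1-HIT; vc=[]
#3 0x40→b8/s0 L1-HIT; vc=[]
#4 0x40→b8/s0 L1-HIT; vc=[]
#5 0x41→b8/s0 L1-HIT; vc=[]
#6 0x57→b10/s0 MISS; vc=[8]
#7 0x41→b8/s0 VC-HIT; vc=[10]
#8 0x45→b8/s0 L1-HIT; vc=[10]
#9 0x54→b10/s0 VC-HIT; vc=[8]
#10 0x21→b4/s0 MISS; vc=[8,10]

SEQ = [MISS, L1-HIT, L1-HIT, L1-HIT, L1-HIT, L1-HIT, MISS, VC-HIT, L1-HIT, VC-HIT, MISS]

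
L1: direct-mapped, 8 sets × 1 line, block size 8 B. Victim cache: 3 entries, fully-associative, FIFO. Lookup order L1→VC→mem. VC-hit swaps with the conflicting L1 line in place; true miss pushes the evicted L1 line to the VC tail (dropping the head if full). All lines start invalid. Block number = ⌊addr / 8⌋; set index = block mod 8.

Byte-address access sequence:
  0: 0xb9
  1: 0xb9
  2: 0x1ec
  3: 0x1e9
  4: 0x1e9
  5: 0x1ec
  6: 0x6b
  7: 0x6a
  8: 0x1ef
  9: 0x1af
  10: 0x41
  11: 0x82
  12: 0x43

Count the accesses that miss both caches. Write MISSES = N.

MISSES = 6

  [0] addr=0xb9 blk=23 s=7: MISS | VC []
  [1] addr=0xb9 blk=23 s=7: L1-HIT | VC []
  [2] addr=0x1ec blk=61 s=5: MISS | VC []
  [3] addr=0x1e9 blk=61 s=5: L1-HIT | VC []
  [4] addr=0x1e9 blk=61 s=5: L1-HIT | VC []
  [5] addr=0x1ec blk=61 s=5: L1-HIT | VC []
  [6] addr=0x6b blk=13 s=5: MISS | VC [61]
  [7] addr=0x6a blk=13 s=5: L1-HIT | VC [61]
  [8] addr=0x1ef blk=61 s=5: VC-HIT | VC [13]
  [9] addr=0x1af blk=53 s=5: MISS | VC [13, 61]
  [10] addr=0x41 blk=8 s=0: MISS | VC [13, 61]
  [11] addr=0x82 blk=16 s=0: MISS | VC [13, 61, 8]
  [12] addr=0x43 blk=8 s=0: VC-HIT | VC [13, 61, 16]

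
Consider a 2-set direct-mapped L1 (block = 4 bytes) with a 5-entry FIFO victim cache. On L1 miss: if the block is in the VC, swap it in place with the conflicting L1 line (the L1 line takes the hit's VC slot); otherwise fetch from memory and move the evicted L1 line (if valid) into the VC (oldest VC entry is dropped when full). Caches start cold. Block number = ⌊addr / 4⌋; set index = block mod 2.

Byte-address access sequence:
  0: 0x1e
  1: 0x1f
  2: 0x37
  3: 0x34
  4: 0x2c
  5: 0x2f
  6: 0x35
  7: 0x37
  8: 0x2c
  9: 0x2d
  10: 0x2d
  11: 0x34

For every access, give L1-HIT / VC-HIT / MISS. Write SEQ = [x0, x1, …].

SEQ = [MISS, L1-HIT, MISS, L1-HIT, MISS, L1-HIT, VC-HIT, L1-HIT, VC-HIT, L1-HIT, L1-HIT, VC-HIT]

0: 0x1e (blk 7, set 1) → MISS  vc=[]
1: 0x1f (blk 7, set 1) → L1-HIT  vc=[]
2: 0x37 (blk 13, set 1) → MISS  vc=[7]
3: 0x34 (blk 13, set 1) → L1-HIT  vc=[7]
4: 0x2c (blk 11, set 1) → MISS  vc=[7, 13]
5: 0x2f (blk 11, set 1) → L1-HIT  vc=[7, 13]
6: 0x35 (blk 13, set 1) → VC-HIT  vc=[7, 11]
7: 0x37 (blk 13, set 1) → L1-HIT  vc=[7, 11]
8: 0x2c (blk 11, set 1) → VC-HIT  vc=[7, 13]
9: 0x2d (blk 11, set 1) → L1-HIT  vc=[7, 13]
10: 0x2d (blk 11, set 1) → L1-HIT  vc=[7, 13]
11: 0x34 (blk 13, set 1) → VC-HIT  vc=[7, 11]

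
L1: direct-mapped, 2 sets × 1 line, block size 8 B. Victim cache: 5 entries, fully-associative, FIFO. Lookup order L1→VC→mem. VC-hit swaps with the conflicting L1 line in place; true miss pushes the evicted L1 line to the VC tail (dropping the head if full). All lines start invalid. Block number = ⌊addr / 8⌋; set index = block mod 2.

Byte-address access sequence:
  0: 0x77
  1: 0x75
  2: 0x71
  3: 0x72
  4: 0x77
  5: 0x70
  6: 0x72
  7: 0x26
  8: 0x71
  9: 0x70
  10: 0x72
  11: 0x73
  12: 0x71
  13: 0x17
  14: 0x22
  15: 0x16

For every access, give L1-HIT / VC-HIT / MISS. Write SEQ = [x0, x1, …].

0: 0x77 (blk 14, set 0) → MISS  vc=[]
1: 0x75 (blk 14, set 0) → L1-HIT  vc=[]
2: 0x71 (blk 14, set 0) → L1-HIT  vc=[]
3: 0x72 (blk 14, set 0) → L1-HIT  vc=[]
4: 0x77 (blk 14, set 0) → L1-HIT  vc=[]
5: 0x70 (blk 14, set 0) → L1-HIT  vc=[]
6: 0x72 (blk 14, set 0) → L1-HIT  vc=[]
7: 0x26 (blk 4, set 0) → MISS  vc=[14]
8: 0x71 (blk 14, set 0) → VC-HIT  vc=[4]
9: 0x70 (blk 14, set 0) → L1-HIT  vc=[4]
10: 0x72 (blk 14, set 0) → L1-HIT  vc=[4]
11: 0x73 (blk 14, set 0) → L1-HIT  vc=[4]
12: 0x71 (blk 14, set 0) → L1-HIT  vc=[4]
13: 0x17 (blk 2, set 0) → MISS  vc=[4, 14]
14: 0x22 (blk 4, set 0) → VC-HIT  vc=[2, 14]
15: 0x16 (blk 2, set 0) → VC-HIT  vc=[4, 14]

SEQ = [MISS, L1-HIT, L1-HIT, L1-HIT, L1-HIT, L1-HIT, L1-HIT, MISS, VC-HIT, L1-HIT, L1-HIT, L1-HIT, L1-HIT, MISS, VC-HIT, VC-HIT]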